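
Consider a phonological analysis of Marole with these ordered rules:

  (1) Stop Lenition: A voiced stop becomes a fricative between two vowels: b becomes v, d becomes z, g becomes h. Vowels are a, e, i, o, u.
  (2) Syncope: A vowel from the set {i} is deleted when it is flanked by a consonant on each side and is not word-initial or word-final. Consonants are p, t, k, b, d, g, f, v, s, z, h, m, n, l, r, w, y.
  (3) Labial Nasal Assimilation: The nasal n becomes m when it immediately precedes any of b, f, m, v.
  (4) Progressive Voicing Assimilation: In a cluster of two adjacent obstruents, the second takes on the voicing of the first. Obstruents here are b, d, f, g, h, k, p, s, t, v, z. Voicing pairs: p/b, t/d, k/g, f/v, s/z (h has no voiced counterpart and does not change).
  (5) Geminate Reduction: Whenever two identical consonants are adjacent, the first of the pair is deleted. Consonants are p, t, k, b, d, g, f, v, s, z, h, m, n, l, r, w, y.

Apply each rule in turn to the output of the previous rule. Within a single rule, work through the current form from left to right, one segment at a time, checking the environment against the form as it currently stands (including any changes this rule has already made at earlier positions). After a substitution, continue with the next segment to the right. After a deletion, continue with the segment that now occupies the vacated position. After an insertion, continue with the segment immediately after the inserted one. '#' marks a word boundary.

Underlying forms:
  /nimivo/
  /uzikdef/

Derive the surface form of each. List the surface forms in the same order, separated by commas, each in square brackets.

/nimivo/:
  (1) Stop Lenition: no change — [nimivo]
  (2) Syncope: [nimivo] → [nmvo]
  (3) Labial Nasal Assimilation: [nmvo] → [mmvo]
  (4) Progressive Voicing Assimilation: no change — [mmvo]
  (5) Geminate Reduction: [mmvo] → [mvo]
/uzikdef/:
  (1) Stop Lenition: no change — [uzikdef]
  (2) Syncope: [uzikdef] → [uzkdef]
  (3) Labial Nasal Assimilation: no change — [uzkdef]
  (4) Progressive Voicing Assimilation: [uzkdef] → [uzgdef]
  (5) Geminate Reduction: no change — [uzgdef]

[mvo], [uzgdef]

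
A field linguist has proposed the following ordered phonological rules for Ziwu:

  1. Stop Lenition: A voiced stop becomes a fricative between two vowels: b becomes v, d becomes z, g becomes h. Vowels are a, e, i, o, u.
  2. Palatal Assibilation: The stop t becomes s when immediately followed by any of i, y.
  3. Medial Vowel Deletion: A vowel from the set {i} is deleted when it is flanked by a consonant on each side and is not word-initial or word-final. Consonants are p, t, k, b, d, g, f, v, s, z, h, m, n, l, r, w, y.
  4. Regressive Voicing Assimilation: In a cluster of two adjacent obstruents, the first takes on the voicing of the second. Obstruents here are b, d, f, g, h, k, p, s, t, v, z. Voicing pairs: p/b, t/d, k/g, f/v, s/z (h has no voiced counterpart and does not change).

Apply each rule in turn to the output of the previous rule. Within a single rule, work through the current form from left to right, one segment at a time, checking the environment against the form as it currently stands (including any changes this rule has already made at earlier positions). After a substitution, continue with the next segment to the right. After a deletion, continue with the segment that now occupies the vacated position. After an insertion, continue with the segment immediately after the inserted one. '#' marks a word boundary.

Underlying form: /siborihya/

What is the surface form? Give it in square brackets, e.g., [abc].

1 Stop Lenition: [siborihya] → [sivorihya]
2 Palatal Assibilation: no change — [sivorihya]
3 Medial Vowel Deletion: [sivorihya] → [svorhya]
4 Regressive Voicing Assimilation: [svorhya] → [zvorhya]

[zvorhya]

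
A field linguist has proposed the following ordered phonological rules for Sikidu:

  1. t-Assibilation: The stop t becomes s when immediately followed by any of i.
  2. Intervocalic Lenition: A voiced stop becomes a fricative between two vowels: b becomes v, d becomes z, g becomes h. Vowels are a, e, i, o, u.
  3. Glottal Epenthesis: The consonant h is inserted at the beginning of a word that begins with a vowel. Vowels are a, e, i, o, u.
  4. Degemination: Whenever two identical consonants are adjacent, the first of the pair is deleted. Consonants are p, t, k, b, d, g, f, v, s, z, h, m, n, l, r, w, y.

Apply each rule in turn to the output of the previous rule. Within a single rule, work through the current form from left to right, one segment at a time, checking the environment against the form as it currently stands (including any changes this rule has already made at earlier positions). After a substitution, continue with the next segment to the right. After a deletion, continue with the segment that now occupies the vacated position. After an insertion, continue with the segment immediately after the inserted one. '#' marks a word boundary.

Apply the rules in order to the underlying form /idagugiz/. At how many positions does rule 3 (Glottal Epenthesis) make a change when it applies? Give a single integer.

1

1 t-Assibilation: no change — [idagugiz]
2 Intervocalic Lenition: [idagugiz] → [izahuhiz]
3 Glottal Epenthesis: [izahuhiz] → [hizahuhiz]
4 Degemination: no change — [hizahuhiz]
Rule 3 changed 1 position(s).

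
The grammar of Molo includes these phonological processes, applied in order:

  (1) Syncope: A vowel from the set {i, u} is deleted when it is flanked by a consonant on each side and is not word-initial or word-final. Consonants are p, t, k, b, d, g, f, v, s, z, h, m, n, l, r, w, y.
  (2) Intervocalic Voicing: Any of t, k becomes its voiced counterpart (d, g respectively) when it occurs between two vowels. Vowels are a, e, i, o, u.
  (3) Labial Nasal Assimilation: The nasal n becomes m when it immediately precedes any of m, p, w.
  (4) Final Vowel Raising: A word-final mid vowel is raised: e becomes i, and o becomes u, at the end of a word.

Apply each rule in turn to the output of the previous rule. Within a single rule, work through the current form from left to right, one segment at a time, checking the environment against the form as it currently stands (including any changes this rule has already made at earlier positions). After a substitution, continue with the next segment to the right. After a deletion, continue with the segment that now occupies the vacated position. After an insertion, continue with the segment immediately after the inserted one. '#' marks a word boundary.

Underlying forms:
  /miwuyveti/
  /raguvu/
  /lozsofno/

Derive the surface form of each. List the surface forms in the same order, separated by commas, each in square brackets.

[mwyvedi], [ragvu], [lozsofnu]

/miwuyveti/:
  (1) Syncope: [miwuyveti] → [mwyveti]
  (2) Intervocalic Voicing: [mwyveti] → [mwyvedi]
  (3) Labial Nasal Assimilation: no change — [mwyvedi]
  (4) Final Vowel Raising: no change — [mwyvedi]
/raguvu/:
  (1) Syncope: [raguvu] → [ragvu]
  (2) Intervocalic Voicing: no change — [ragvu]
  (3) Labial Nasal Assimilation: no change — [ragvu]
  (4) Final Vowel Raising: no change — [ragvu]
/lozsofno/:
  (1) Syncope: no change — [lozsofno]
  (2) Intervocalic Voicing: no change — [lozsofno]
  (3) Labial Nasal Assimilation: no change — [lozsofno]
  (4) Final Vowel Raising: [lozsofno] → [lozsofnu]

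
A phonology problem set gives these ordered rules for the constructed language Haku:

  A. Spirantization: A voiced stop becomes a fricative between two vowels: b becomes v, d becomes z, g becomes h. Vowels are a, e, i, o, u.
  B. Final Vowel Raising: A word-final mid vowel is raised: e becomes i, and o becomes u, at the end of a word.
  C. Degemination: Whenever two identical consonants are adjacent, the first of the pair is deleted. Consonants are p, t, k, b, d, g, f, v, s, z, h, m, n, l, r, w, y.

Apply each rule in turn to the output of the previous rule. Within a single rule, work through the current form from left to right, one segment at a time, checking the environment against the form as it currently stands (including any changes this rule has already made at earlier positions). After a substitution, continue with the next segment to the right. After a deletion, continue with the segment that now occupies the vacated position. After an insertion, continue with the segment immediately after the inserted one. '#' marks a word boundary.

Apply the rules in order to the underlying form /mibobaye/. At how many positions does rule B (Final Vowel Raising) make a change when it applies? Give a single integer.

A Spirantization: [mibobaye] → [mivovaye]
B Final Vowel Raising: [mivovaye] → [mivovayi]
C Degemination: no change — [mivovayi]
Rule B changed 1 position(s).

1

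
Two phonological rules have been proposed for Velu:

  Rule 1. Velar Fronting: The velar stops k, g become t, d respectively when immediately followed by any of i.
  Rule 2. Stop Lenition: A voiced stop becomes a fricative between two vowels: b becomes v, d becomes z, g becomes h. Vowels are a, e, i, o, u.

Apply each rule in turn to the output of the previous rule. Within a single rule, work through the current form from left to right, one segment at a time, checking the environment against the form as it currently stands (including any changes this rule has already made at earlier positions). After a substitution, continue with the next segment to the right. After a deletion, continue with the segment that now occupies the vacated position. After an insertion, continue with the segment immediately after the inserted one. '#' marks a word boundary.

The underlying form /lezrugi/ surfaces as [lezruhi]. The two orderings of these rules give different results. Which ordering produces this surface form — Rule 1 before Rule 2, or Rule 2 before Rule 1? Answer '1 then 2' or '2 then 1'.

Order 1 then 2:
  1 Velar Fronting: [lezrugi] → [lezrudi]
  2 Stop Lenition: [lezrudi] → [lezruzi]
  result: [lezruzi]
Order 2 then 1:
  2 Stop Lenition: [lezrugi] → [lezruhi]
  1 Velar Fronting: no change — [lezruhi]
  result: [lezruhi]

2 then 1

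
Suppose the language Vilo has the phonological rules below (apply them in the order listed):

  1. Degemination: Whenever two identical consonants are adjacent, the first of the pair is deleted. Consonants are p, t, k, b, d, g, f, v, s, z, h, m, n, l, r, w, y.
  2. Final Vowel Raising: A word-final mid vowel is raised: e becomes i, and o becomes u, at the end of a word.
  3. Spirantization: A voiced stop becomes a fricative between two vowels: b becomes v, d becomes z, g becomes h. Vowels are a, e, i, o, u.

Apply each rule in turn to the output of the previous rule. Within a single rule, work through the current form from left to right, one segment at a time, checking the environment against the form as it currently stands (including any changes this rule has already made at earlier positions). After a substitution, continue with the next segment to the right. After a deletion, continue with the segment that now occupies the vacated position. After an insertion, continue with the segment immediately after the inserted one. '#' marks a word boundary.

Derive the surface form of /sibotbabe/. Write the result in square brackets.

[sivotbavi]

1 Degemination: no change — [sibotbabe]
2 Final Vowel Raising: [sibotbabe] → [sibotbabi]
3 Spirantization: [sibotbabi] → [sivotbavi]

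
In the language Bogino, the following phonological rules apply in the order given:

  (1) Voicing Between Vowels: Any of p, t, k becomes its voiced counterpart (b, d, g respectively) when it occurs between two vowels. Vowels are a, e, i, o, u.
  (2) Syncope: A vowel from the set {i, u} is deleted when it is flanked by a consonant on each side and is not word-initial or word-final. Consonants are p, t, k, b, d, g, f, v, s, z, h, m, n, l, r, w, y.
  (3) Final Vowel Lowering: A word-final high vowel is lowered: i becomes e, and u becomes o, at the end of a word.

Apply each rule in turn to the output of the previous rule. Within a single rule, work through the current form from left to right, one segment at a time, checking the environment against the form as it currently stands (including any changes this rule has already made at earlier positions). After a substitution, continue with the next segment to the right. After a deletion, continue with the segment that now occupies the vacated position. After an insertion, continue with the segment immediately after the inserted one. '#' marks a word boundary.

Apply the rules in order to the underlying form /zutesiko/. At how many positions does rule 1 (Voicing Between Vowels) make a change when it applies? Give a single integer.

(1) Voicing Between Vowels: [zutesiko] → [zudesigo]
(2) Syncope: [zudesigo] → [zdesgo]
(3) Final Vowel Lowering: no change — [zdesgo]
Rule 1 changed 2 position(s).

2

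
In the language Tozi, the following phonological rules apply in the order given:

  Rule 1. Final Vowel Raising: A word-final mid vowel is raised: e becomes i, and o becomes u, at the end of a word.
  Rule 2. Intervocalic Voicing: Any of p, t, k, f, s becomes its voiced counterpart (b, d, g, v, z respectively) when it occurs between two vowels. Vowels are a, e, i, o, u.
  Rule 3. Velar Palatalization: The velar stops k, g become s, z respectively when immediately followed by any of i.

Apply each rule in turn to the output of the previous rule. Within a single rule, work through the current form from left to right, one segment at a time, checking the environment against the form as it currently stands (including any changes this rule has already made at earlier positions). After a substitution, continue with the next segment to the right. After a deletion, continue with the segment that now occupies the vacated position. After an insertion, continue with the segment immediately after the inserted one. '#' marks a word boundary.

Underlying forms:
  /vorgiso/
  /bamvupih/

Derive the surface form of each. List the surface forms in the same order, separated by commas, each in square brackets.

/vorgiso/:
  Rule 1 Final Vowel Raising: [vorgiso] → [vorgisu]
  Rule 2 Intervocalic Voicing: [vorgisu] → [vorgizu]
  Rule 3 Velar Palatalization: [vorgizu] → [vorzizu]
/bamvupih/:
  Rule 1 Final Vowel Raising: no change — [bamvupih]
  Rule 2 Intervocalic Voicing: [bamvupih] → [bamvubih]
  Rule 3 Velar Palatalization: no change — [bamvubih]

[vorzizu], [bamvubih]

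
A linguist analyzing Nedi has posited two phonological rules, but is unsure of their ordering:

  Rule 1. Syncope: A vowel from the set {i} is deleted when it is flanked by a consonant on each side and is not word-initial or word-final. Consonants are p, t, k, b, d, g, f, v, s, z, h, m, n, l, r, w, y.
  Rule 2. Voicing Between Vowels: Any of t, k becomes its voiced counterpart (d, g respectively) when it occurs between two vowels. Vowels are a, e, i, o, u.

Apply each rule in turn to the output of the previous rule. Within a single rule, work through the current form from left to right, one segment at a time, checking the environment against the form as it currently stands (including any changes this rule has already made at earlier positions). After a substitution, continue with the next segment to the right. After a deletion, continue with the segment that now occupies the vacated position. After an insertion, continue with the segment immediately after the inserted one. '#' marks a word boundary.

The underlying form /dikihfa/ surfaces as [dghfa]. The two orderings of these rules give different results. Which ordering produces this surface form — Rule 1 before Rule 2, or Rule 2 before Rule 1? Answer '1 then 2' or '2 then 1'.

2 then 1

Order 1 then 2:
  1 Syncope: [dikihfa] → [dkhfa]
  2 Voicing Between Vowels: no change — [dkhfa]
  result: [dkhfa]
Order 2 then 1:
  2 Voicing Between Vowels: [dikihfa] → [digihfa]
  1 Syncope: [digihfa] → [dghfa]
  result: [dghfa]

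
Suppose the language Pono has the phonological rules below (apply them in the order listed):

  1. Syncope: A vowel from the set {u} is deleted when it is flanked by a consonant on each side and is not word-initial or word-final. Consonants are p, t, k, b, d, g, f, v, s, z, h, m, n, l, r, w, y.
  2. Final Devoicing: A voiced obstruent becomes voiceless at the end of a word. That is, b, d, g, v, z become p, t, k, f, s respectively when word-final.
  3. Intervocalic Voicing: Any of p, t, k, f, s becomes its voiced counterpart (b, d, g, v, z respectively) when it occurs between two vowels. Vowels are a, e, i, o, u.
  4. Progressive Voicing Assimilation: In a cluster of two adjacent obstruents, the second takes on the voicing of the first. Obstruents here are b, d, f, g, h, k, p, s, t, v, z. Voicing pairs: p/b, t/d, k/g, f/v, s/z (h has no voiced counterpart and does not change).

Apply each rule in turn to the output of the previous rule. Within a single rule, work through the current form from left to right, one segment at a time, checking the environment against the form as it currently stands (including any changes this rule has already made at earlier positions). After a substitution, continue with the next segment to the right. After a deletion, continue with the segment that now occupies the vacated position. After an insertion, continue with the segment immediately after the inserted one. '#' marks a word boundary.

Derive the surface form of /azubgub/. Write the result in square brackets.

[azbgb]

1 Syncope: [azubgub] → [azbgb]
2 Final Devoicing: [azbgb] → [azbgp]
3 Intervocalic Voicing: no change — [azbgp]
4 Progressive Voicing Assimilation: [azbgp] → [azbgb]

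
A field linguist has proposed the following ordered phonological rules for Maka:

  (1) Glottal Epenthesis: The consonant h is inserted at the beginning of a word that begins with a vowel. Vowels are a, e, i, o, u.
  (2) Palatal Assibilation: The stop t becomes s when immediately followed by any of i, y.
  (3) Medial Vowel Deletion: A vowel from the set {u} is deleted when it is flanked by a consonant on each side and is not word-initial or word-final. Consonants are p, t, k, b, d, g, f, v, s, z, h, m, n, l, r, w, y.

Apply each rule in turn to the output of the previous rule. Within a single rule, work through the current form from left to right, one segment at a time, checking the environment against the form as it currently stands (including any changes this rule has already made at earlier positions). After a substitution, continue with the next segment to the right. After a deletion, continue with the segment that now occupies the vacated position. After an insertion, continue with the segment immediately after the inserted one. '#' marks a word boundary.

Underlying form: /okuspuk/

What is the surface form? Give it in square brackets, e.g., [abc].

[hokspk]

(1) Glottal Epenthesis: [okuspuk] → [hokuspuk]
(2) Palatal Assibilation: no change — [hokuspuk]
(3) Medial Vowel Deletion: [hokuspuk] → [hokspk]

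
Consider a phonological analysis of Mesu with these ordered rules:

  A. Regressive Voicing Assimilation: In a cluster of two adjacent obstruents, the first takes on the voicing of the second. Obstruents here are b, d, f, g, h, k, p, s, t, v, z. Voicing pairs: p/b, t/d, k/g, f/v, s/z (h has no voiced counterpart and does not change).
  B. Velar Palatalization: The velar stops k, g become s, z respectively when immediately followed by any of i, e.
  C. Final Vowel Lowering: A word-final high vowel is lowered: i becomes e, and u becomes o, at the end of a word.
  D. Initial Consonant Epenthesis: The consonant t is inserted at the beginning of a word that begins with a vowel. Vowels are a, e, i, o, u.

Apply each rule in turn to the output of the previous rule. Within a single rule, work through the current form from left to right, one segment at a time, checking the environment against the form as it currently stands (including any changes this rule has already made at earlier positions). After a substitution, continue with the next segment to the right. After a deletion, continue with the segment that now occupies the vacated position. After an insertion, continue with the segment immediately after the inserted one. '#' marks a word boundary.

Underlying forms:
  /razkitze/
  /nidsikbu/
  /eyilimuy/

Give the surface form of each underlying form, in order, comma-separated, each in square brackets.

/razkitze/:
  A Regressive Voicing Assimilation: [razkitze] → [raskidze]
  B Velar Palatalization: [raskidze] → [rassidze]
  C Final Vowel Lowering: no change — [rassidze]
  D Initial Consonant Epenthesis: no change — [rassidze]
/nidsikbu/:
  A Regressive Voicing Assimilation: [nidsikbu] → [nitsigbu]
  B Velar Palatalization: no change — [nitsigbu]
  C Final Vowel Lowering: [nitsigbu] → [nitsigbo]
  D Initial Consonant Epenthesis: no change — [nitsigbo]
/eyilimuy/:
  A Regressive Voicing Assimilation: no change — [eyilimuy]
  B Velar Palatalization: no change — [eyilimuy]
  C Final Vowel Lowering: no change — [eyilimuy]
  D Initial Consonant Epenthesis: [eyilimuy] → [teyilimuy]

[rassidze], [nitsigbo], [teyilimuy]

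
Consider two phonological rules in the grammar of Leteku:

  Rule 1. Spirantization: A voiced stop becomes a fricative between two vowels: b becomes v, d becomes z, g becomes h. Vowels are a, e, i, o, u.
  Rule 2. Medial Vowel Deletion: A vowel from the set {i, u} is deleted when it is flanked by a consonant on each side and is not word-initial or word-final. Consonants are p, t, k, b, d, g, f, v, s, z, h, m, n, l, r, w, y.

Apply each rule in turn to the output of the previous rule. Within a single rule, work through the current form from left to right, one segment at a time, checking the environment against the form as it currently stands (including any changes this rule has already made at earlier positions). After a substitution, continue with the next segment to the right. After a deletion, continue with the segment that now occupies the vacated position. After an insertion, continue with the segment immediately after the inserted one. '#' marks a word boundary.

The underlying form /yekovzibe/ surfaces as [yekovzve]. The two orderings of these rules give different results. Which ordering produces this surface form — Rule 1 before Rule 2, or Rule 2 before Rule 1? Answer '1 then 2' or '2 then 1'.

Order 1 then 2:
  1 Spirantization: [yekovzibe] → [yekovzive]
  2 Medial Vowel Deletion: [yekovzive] → [yekovzve]
  result: [yekovzve]
Order 2 then 1:
  2 Medial Vowel Deletion: [yekovzibe] → [yekovzbe]
  1 Spirantization: no change — [yekovzbe]
  result: [yekovzbe]

1 then 2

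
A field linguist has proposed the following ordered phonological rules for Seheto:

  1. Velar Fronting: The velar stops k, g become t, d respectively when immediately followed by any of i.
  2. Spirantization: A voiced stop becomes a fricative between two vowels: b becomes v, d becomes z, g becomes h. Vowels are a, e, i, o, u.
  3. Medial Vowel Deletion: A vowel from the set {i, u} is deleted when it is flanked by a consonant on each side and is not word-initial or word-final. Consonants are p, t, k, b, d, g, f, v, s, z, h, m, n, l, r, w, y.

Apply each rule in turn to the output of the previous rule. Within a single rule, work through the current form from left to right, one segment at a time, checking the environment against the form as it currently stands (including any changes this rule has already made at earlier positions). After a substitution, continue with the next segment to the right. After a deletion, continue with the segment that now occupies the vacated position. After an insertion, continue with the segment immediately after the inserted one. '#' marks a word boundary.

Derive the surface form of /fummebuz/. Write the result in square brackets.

[fmmevz]

1 Velar Fronting: no change — [fummebuz]
2 Spirantization: [fummebuz] → [fummevuz]
3 Medial Vowel Deletion: [fummevuz] → [fmmevz]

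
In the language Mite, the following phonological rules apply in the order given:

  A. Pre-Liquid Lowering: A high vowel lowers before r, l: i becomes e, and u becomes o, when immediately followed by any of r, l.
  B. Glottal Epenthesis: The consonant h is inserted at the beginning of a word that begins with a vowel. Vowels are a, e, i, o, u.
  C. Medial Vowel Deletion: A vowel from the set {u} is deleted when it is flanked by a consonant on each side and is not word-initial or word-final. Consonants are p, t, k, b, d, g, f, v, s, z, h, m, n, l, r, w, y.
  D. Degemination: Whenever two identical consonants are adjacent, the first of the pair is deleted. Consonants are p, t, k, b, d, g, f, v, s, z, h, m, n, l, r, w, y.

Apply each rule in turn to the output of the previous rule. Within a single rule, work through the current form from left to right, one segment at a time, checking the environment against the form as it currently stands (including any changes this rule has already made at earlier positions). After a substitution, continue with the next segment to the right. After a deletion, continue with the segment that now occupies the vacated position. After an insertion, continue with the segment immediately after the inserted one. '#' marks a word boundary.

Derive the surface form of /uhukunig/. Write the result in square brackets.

[hknig]

A Pre-Liquid Lowering: no change — [uhukunig]
B Glottal Epenthesis: [uhukunig] → [huhukunig]
C Medial Vowel Deletion: [huhukunig] → [hhknig]
D Degemination: [hhknig] → [hknig]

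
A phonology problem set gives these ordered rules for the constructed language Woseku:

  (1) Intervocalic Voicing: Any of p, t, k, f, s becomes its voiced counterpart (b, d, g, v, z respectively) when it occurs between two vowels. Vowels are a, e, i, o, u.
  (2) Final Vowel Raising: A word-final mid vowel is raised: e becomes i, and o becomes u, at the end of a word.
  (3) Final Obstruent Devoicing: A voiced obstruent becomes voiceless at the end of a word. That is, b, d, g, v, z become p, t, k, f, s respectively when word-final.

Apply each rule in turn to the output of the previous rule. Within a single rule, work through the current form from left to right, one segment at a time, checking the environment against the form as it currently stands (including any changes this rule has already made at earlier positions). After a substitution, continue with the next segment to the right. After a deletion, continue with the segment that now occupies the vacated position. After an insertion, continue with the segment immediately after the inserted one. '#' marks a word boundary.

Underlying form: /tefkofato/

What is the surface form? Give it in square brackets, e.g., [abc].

[tefkovadu]

(1) Intervocalic Voicing: [tefkofato] → [tefkovado]
(2) Final Vowel Raising: [tefkovado] → [tefkovadu]
(3) Final Obstruent Devoicing: no change — [tefkovadu]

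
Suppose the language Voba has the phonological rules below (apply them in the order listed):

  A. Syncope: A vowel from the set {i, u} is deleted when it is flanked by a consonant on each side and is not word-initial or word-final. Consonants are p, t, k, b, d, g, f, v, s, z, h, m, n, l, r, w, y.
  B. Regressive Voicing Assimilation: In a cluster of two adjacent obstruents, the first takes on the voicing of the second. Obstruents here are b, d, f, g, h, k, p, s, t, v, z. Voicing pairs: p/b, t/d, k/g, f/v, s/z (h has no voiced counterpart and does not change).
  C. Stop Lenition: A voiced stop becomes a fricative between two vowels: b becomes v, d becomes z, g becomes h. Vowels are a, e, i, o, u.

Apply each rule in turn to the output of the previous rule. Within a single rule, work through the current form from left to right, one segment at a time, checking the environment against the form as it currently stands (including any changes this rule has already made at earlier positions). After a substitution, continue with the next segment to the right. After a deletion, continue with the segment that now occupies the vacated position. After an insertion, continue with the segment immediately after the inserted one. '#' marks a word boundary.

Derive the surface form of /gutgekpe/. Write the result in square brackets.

[kdgekpe]

A Syncope: [gutgekpe] → [gtgekpe]
B Regressive Voicing Assimilation: [gtgekpe] → [kdgekpe]
C Stop Lenition: no change — [kdgekpe]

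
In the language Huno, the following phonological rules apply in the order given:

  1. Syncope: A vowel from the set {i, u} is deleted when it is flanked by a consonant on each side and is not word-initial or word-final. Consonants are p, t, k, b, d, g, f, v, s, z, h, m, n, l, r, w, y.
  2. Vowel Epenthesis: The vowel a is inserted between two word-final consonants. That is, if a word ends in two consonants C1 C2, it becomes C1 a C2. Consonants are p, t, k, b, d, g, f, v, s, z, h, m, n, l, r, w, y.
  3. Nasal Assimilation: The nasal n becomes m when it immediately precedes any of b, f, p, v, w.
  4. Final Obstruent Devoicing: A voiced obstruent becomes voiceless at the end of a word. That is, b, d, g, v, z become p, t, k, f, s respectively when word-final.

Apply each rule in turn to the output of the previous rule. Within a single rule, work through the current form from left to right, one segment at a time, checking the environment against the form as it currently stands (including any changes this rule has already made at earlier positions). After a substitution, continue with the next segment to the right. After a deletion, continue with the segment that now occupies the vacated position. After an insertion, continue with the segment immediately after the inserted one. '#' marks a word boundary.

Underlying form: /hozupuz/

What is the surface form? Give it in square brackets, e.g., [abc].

1 Syncope: [hozupuz] → [hozpz]
2 Vowel Epenthesis: [hozpz] → [hozpaz]
3 Nasal Assimilation: no change — [hozpaz]
4 Final Obstruent Devoicing: [hozpaz] → [hozpas]

[hozpas]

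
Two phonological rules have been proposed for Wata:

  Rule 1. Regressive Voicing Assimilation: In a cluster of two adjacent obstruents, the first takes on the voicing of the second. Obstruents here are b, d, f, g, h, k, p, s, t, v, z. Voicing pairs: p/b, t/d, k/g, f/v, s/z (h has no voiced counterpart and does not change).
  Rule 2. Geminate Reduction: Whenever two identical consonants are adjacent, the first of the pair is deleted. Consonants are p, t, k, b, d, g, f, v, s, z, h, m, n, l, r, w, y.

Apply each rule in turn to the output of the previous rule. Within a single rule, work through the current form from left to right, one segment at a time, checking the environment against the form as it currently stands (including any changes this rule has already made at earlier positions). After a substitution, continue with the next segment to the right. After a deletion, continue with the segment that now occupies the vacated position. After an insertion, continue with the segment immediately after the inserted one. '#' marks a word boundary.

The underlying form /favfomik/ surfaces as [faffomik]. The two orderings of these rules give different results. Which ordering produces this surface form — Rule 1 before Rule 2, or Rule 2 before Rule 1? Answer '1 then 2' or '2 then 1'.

Order 1 then 2:
  1 Regressive Voicing Assimilation: [favfomik] → [faffomik]
  2 Geminate Reduction: [faffomik] → [fafomik]
  result: [fafomik]
Order 2 then 1:
  2 Geminate Reduction: no change — [favfomik]
  1 Regressive Voicing Assimilation: [favfomik] → [faffomik]
  result: [faffomik]

2 then 1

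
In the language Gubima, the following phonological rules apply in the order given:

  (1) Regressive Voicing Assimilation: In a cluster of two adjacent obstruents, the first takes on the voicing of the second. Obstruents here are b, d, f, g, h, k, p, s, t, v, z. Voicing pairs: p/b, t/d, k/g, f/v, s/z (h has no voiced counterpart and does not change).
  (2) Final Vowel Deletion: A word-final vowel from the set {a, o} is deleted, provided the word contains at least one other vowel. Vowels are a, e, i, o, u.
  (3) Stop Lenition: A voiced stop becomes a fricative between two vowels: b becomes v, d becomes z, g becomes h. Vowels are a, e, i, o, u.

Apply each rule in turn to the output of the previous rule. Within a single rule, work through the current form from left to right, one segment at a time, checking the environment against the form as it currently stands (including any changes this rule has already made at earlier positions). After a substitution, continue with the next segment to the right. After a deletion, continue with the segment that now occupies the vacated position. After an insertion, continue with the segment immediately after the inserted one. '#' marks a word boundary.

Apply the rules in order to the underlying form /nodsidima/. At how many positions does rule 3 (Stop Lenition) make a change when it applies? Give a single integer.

1

(1) Regressive Voicing Assimilation: [nodsidima] → [notsidima]
(2) Final Vowel Deletion: [notsidima] → [notsidim]
(3) Stop Lenition: [notsidim] → [notsizim]
Rule 3 changed 1 position(s).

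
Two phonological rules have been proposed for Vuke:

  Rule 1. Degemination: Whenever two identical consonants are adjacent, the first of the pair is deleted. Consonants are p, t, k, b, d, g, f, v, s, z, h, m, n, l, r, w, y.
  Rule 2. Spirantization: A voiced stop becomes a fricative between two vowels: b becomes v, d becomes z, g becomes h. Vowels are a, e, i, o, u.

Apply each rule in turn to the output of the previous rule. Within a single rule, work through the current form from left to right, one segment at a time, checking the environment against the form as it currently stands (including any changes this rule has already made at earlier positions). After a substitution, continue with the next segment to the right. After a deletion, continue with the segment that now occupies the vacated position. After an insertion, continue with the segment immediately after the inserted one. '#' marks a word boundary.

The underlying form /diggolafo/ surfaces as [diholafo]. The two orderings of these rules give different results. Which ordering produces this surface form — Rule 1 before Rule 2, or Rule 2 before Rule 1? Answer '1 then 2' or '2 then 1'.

Order 1 then 2:
  1 Degemination: [diggolafo] → [digolafo]
  2 Spirantization: [digolafo] → [diholafo]
  result: [diholafo]
Order 2 then 1:
  2 Spirantization: no change — [diggolafo]
  1 Degemination: [diggolafo] → [digolafo]
  result: [digolafo]

1 then 2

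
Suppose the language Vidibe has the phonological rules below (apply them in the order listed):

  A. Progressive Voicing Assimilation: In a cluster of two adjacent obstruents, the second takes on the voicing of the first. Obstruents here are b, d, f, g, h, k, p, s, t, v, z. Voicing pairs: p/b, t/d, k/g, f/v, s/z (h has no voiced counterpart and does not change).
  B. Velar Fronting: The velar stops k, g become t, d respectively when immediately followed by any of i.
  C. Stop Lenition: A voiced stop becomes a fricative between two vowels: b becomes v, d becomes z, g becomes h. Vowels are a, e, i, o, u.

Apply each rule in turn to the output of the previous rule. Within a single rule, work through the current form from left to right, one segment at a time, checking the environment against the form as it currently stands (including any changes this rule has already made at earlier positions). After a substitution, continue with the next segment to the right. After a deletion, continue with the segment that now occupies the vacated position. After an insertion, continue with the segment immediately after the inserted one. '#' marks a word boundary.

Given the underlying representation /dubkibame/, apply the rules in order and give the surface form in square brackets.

[dubdivame]

A Progressive Voicing Assimilation: [dubkibame] → [dubgibame]
B Velar Fronting: [dubgibame] → [dubdibame]
C Stop Lenition: [dubdibame] → [dubdivame]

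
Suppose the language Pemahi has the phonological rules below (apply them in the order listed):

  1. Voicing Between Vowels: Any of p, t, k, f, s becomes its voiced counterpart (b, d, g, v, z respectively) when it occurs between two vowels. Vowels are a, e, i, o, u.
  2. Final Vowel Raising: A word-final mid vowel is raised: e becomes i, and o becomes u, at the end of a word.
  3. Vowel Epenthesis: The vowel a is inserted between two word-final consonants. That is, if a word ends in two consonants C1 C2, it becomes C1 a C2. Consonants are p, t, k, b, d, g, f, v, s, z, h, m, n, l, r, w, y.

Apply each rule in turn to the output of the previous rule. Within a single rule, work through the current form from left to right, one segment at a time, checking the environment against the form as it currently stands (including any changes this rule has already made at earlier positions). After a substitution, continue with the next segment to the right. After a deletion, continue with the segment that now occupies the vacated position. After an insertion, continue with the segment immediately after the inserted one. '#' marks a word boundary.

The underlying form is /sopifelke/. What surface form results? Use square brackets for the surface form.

[sobivelki]

1 Voicing Between Vowels: [sopifelke] → [sobivelke]
2 Final Vowel Raising: [sobivelke] → [sobivelki]
3 Vowel Epenthesis: no change — [sobivelki]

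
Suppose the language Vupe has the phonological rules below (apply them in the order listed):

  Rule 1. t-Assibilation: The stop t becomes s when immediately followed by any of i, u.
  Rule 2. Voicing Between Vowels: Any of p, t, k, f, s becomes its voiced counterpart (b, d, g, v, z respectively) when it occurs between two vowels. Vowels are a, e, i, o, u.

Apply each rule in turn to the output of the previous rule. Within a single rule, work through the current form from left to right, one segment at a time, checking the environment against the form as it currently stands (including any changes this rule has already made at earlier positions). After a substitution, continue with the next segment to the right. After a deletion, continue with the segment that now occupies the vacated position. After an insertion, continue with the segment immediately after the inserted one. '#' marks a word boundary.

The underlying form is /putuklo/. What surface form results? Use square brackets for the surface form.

[puzuklo]

Rule 1 t-Assibilation: [putuklo] → [pusuklo]
Rule 2 Voicing Between Vowels: [pusuklo] → [puzuklo]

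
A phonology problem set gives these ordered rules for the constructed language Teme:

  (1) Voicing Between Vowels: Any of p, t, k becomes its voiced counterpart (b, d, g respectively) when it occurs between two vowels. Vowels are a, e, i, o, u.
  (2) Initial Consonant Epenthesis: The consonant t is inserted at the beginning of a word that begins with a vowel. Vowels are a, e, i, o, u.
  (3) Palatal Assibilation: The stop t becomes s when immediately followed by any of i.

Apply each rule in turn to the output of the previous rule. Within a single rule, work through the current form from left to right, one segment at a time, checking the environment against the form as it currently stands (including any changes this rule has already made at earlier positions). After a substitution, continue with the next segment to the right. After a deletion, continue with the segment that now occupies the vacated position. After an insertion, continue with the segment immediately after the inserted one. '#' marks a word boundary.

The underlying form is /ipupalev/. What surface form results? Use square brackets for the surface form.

(1) Voicing Between Vowels: [ipupalev] → [ibubalev]
(2) Initial Consonant Epenthesis: [ibubalev] → [tibubalev]
(3) Palatal Assibilation: [tibubalev] → [sibubalev]

[sibubalev]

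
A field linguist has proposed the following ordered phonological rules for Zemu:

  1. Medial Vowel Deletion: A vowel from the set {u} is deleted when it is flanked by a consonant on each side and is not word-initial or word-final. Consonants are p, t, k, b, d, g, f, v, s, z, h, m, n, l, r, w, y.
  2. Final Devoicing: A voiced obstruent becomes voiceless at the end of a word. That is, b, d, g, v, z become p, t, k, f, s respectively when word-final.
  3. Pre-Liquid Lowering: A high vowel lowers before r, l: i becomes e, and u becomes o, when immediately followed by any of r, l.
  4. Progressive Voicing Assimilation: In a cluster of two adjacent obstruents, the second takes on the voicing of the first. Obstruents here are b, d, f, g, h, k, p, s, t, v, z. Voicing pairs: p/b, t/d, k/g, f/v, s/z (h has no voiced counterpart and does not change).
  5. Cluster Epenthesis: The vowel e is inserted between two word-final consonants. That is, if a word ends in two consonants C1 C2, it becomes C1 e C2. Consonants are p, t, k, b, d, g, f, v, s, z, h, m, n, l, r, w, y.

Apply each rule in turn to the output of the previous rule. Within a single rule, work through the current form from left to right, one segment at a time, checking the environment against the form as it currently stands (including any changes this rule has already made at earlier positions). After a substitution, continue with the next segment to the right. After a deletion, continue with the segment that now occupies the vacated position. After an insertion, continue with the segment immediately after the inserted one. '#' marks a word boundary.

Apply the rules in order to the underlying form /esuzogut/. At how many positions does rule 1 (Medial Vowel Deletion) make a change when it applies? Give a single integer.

2

1 Medial Vowel Deletion: [esuzogut] → [eszogt]
2 Final Devoicing: no change — [eszogt]
3 Pre-Liquid Lowering: no change — [eszogt]
4 Progressive Voicing Assimilation: [eszogt] → [essogd]
5 Cluster Epenthesis: [essogd] → [essoged]
Rule 1 changed 2 position(s).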